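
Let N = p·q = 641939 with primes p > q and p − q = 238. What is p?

929

Since p = q + 238, we have 641939 = q(q + 238), so q² + 238q − 641939 = 0.
Discriminant: 238² + 4·641939 = 56644 + 2567756 = 2624400; √2624400 = 1620.
q = (−238 + 1620)/2 = 691, and p = q + 238 = 929.
Check: 691 · 929 = 641939.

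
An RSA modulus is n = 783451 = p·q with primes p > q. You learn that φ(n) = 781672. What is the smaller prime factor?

φ(n) = (p−1)(q−1) = n − (p+q) + 1, so p + q = 783451 − 781672 + 1 = 1780.
p and q are the roots of t² − 1780t + 783451 = 0.
Discriminant: 1780² − 4·783451 = 3168400 − 3133804 = 34596; √34596 = 186.
q = (1780 − 186)/2 = 797, p = (1780 + 186)/2 = 983.
Check: 797 · 983 = 783451.

797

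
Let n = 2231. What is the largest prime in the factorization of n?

2231 = 23 · 97
97 is prime.
So 2231 = 23 · 97; the largest prime factor is 97.

97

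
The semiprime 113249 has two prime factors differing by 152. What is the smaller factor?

269

Since p = q + 152, we have 113249 = q(q + 152), so q² + 152q − 113249 = 0.
Discriminant: 152² + 4·113249 = 23104 + 452996 = 476100; √476100 = 690.
q = (−152 + 690)/2 = 269, and p = q + 152 = 421.
Check: 269 · 421 = 113249.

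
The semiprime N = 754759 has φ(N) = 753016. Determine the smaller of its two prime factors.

797

φ(n) = (p−1)(q−1) = n − (p+q) + 1, so p + q = 754759 − 753016 + 1 = 1744.
p and q are the roots of t² − 1744t + 754759 = 0.
Discriminant: 1744² − 4·754759 = 3041536 − 3019036 = 22500; √22500 = 150.
q = (1744 − 150)/2 = 797, p = (1744 + 150)/2 = 947.
Check: 797 · 947 = 754759.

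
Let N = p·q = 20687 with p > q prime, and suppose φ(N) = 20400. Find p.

φ(n) = (p−1)(q−1) = n − (p+q) + 1, so p + q = 20687 − 20400 + 1 = 288.
p and q are the roots of t² − 288t + 20687 = 0.
Discriminant: 288² − 4·20687 = 82944 − 82748 = 196; √196 = 14.
q = (288 − 14)/2 = 137, p = (288 + 14)/2 = 151.
Check: 137 · 151 = 20687.

151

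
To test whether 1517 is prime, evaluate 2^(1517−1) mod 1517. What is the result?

2^1 ≡ 2 (mod 1517)
2^2 ≡ 2^2 = 4 ≡ 4 (mod 1517)
2^4 ≡ 4^2 = 16 ≡ 16 (mod 1517)
2^8 ≡ 16^2 = 256 ≡ 256 (mod 1517)
2^16 ≡ 256^2 = 65536 ≡ 305 (mod 1517)
2^32 ≡ 305^2 = 93025 ≡ 488 (mod 1517)
2^64 ≡ 488^2 = 238144 ≡ 1492 (mod 1517)
2^128 ≡ 1492^2 = 2226064 ≡ 625 (mod 1517)
2^256 ≡ 625^2 = 390625 ≡ 756 (mod 1517)
2^512 ≡ 756^2 = 571536 ≡ 1144 (mod 1517)
2^1024 ≡ 1144^2 = 1308736 ≡ 1082 (mod 1517)
1516 = 1024 + 256 + 128 + 64 + 32 + 8 + 4 in binary powers of 2.
So 2^1516 ≡ 1082 · 756 · 625 · 1492 · 488 · 256 · 16 ≡ 756 (mod 1517).
Since 756 ≠ 1, base 2 is a Fermat witness: 1517 is composite.

756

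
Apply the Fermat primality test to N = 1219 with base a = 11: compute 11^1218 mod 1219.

11^1 ≡ 11 (mod 1219)
11^2 ≡ 11^2 = 121 ≡ 121 (mod 1219)
11^4 ≡ 121^2 = 14641 ≡ 13 (mod 1219)
11^8 ≡ 13^2 = 169 ≡ 169 (mod 1219)
11^16 ≡ 169^2 = 28561 ≡ 524 (mod 1219)
11^32 ≡ 524^2 = 274576 ≡ 301 (mod 1219)
11^64 ≡ 301^2 = 90601 ≡ 395 (mod 1219)
11^128 ≡ 395^2 = 156025 ≡ 1212 (mod 1219)
11^256 ≡ 1212^2 = 1468944 ≡ 49 (mod 1219)
11^512 ≡ 49^2 = 2401 ≡ 1182 (mod 1219)
11^1024 ≡ 1182^2 = 1397124 ≡ 150 (mod 1219)
1218 = 1024 + 128 + 64 + 2 in binary powers of 2.
So 11^1218 ≡ 150 · 1212 · 395 · 121 ≡ 261 (mod 1219).
Since 261 ≠ 1, base 11 is a Fermat witness: 1219 is composite.

261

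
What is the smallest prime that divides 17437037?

17437037 is odd.
Digit sum 32, not divisible by 3.
Ends in 7: not divisible by 5.
7: 17437037 = 7·2491005 + 2
11: 17437037 = 11·1585185 + 2
13: 17437037 = 13·1341310 + 7
17: 17437037 = 17·1025708 + 1
19: 17437037 = 19·917738 + 15
23: 17437037 = 23·758132 + 1
29: 17437037 = 29·601277 + 4
31: 17437037 = 31·562485 + 2
37: 17437037 = 37·471271 + 10
41: 17437037 = 41·425293 + 24
43: 17437037 = 43·405512 + 21
47: 17437037 = 47·371000 + 37
53: 17437037 = 53·329000 + 37
59: 17437037 = 59·295543

59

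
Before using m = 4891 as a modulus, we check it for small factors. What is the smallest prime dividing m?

4891 is odd.
Digit sum 22, not divisible by 3.
Ends in 1: not divisible by 5.
7: 4891 = 7·698 + 5
11: 4891 = 11·444 + 7
13: 4891 = 13·376 + 3
17: 4891 = 17·287 + 12
19: 4891 = 19·257 + 8
23: 4891 = 23·212 + 15
29: 4891 = 29·168 + 19
31: 4891 = 31·157 + 24
37: 4891 = 37·132 + 7
41: 4891 = 41·119 + 12
43: 4891 = 43·113 + 32
47: 4891 = 47·104 + 3
53: 4891 = 53·92 + 15
59: 4891 = 59·82 + 53
61: 4891 = 61·80 + 11
67: 4891 = 67·73

67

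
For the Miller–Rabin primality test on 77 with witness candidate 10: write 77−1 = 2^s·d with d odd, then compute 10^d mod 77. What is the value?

10

77 − 1 = 76 = 2^2 · 19, so d = 19.
10^1 ≡ 10 (mod 77)
10^2 ≡ 10^2 = 100 ≡ 23 (mod 77)
10^4 ≡ 23^2 = 529 ≡ 67 (mod 77)
10^8 ≡ 67^2 = 4489 ≡ 23 (mod 77)
10^16 ≡ 23^2 = 529 ≡ 67 (mod 77)
19 = 16 + 2 + 1 in binary powers of 2.
So 10^19 ≡ 67 · 23 · 10 ≡ 10 (mod 77).
Squaring chain: 10 → 23; never reaches −1, so base 10 is a Miller–Rabin witness that 77 is composite.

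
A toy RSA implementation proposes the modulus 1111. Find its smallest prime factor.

11

1111 is odd.
Digit sum 4, not divisible by 3.
Ends in 1: not divisible by 5.
7: 1111 = 7·158 + 5
11: 1111 = 11·101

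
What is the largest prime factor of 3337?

71

3337 = 47 · 71
71 is prime.
So 3337 = 47 · 71; the largest prime factor is 71.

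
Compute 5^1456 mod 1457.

5^1 ≡ 5 (mod 1457)
5^2 ≡ 5^2 = 25 ≡ 25 (mod 1457)
5^4 ≡ 25^2 = 625 ≡ 625 (mod 1457)
5^8 ≡ 625^2 = 390625 ≡ 149 (mod 1457)
5^16 ≡ 149^2 = 22201 ≡ 346 (mod 1457)
5^32 ≡ 346^2 = 119716 ≡ 242 (mod 1457)
5^64 ≡ 242^2 = 58564 ≡ 284 (mod 1457)
5^128 ≡ 284^2 = 80656 ≡ 521 (mod 1457)
5^256 ≡ 521^2 = 271441 ≡ 439 (mod 1457)
5^512 ≡ 439^2 = 192721 ≡ 397 (mod 1457)
5^1024 ≡ 397^2 = 157609 ≡ 253 (mod 1457)
1456 = 1024 + 256 + 128 + 32 + 16 in binary powers of 2.
So 5^1456 ≡ 253 · 439 · 521 · 242 · 346 ≡ 36 (mod 1457).
Since 36 ≠ 1, base 5 is a Fermat witness: 1457 is composite.

36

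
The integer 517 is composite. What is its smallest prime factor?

517 is odd.
Digit sum 13, not divisible by 3.
Ends in 7: not divisible by 5.
7: 517 = 7·73 + 6
11: 517 = 11·47

11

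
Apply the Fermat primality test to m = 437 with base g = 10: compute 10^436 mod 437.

101

10^1 ≡ 10 (mod 437)
10^2 ≡ 10^2 = 100 ≡ 100 (mod 437)
10^4 ≡ 100^2 = 10000 ≡ 386 (mod 437)
10^8 ≡ 386^2 = 148996 ≡ 416 (mod 437)
10^16 ≡ 416^2 = 173056 ≡ 4 (mod 437)
10^32 ≡ 4^2 = 16 ≡ 16 (mod 437)
10^64 ≡ 16^2 = 256 ≡ 256 (mod 437)
10^128 ≡ 256^2 = 65536 ≡ 423 (mod 437)
10^256 ≡ 423^2 = 178929 ≡ 196 (mod 437)
436 = 256 + 128 + 32 + 16 + 4 in binary powers of 2.
So 10^436 ≡ 196 · 423 · 16 · 4 · 386 ≡ 101 (mod 437).
Since 101 ≠ 1, base 10 is a Fermat witness: 437 is composite.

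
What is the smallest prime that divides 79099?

79099 is odd.
Digit sum 34, not divisible by 3.
Ends in 9: not divisible by 5.
7: 79099 = 7·11299 + 6
11: 79099 = 11·7190 + 9
13: 79099 = 13·6084 + 7
17: 79099 = 17·4652 + 15
19: 79099 = 19·4163 + 2
23: 79099 = 23·3439 + 2
29: 79099 = 29·2727 + 16
31: 79099 = 31·2551 + 18
37: 79099 = 37·2137 + 30
41: 79099 = 41·1929 + 10
43: 79099 = 43·1839 + 22
47: 79099 = 47·1682 + 45
53: 79099 = 53·1492 + 23
59: 79099 = 59·1340 + 39
61: 79099 = 61·1296 + 43
67: 79099 = 67·1180 + 39
71: 79099 = 71·1114 + 5
73: 79099 = 73·1083 + 40
79: 79099 = 79·1001 + 20
83: 79099 = 83·953

83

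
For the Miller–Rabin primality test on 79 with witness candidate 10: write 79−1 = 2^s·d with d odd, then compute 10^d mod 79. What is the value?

1

79 − 1 = 78 = 2^1 · 39, so d = 39.
10^1 ≡ 10 (mod 79)
10^2 ≡ 10^2 = 100 ≡ 21 (mod 79)
10^4 ≡ 21^2 = 441 ≡ 46 (mod 79)
10^8 ≡ 46^2 = 2116 ≡ 62 (mod 79)
10^16 ≡ 62^2 = 3844 ≡ 52 (mod 79)
10^32 ≡ 52^2 = 2704 ≡ 18 (mod 79)
39 = 32 + 4 + 2 + 1 in binary powers of 2.
So 10^39 ≡ 18 · 46 · 21 · 10 ≡ 1 (mod 79).
Since 10^d ≡ 1 (mod 79), base 10 does not prove 79 composite.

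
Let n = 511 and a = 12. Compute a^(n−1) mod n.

12^1 ≡ 12 (mod 511)
12^2 ≡ 12^2 = 144 ≡ 144 (mod 511)
12^4 ≡ 144^2 = 20736 ≡ 296 (mod 511)
12^8 ≡ 296^2 = 87616 ≡ 235 (mod 511)
12^16 ≡ 235^2 = 55225 ≡ 37 (mod 511)
12^32 ≡ 37^2 = 1369 ≡ 347 (mod 511)
12^64 ≡ 347^2 = 120409 ≡ 324 (mod 511)
12^128 ≡ 324^2 = 104976 ≡ 221 (mod 511)
12^256 ≡ 221^2 = 48841 ≡ 296 (mod 511)
510 = 256 + 128 + 64 + 32 + 16 + 8 + 4 + 2 in binary powers of 2.
So 12^510 ≡ 296 · 221 · 324 · 347 · 37 · 235 · 296 · 144 ≡ 211 (mod 511).
Since 211 ≠ 1, base 12 is a Fermat witness: 511 is composite.

211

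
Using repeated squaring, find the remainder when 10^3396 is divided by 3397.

3370

10^1 ≡ 10 (mod 3397)
10^2 ≡ 10^2 = 100 ≡ 100 (mod 3397)
10^4 ≡ 100^2 = 10000 ≡ 3206 (mod 3397)
10^8 ≡ 3206^2 = 10278436 ≡ 2511 (mod 3397)
10^16 ≡ 2511^2 = 6305121 ≡ 289 (mod 3397)
10^32 ≡ 289^2 = 83521 ≡ 1993 (mod 3397)
10^64 ≡ 1993^2 = 3972049 ≡ 956 (mod 3397)
10^128 ≡ 956^2 = 913936 ≡ 143 (mod 3397)
10^256 ≡ 143^2 = 20449 ≡ 67 (mod 3397)
10^512 ≡ 67^2 = 4489 ≡ 1092 (mod 3397)
10^1024 ≡ 1092^2 = 1192464 ≡ 117 (mod 3397)
10^2048 ≡ 117^2 = 13689 ≡ 101 (mod 3397)
3396 = 2048 + 1024 + 256 + 64 + 4 in binary powers of 2.
So 10^3396 ≡ 101 · 117 · 67 · 956 · 3206 ≡ 3370 (mod 3397).
Since 3370 ≠ 1, base 10 is a Fermat witness: 3397 is composite.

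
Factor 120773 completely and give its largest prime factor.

89

120773 = 23 · 5251
5251 = 59 · 89
89 is prime.
So 120773 = 23 · 59 · 89; the largest prime factor is 89.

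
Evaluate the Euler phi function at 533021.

512512

Factor: 533021 = 53 · 89 · 113.
φ(533021) = (53−1) · (89−1) · (113−1) = 52 · 88 · 112 = 512512.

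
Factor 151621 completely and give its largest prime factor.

73

151621 = 31 · 4891
4891 = 67 · 73
73 is prime.
So 151621 = 31 · 67 · 73; the largest prime factor is 73.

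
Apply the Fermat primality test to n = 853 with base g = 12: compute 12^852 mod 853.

1

12^1 ≡ 12 (mod 853)
12^2 ≡ 12^2 = 144 ≡ 144 (mod 853)
12^4 ≡ 144^2 = 20736 ≡ 264 (mod 853)
12^8 ≡ 264^2 = 69696 ≡ 603 (mod 853)
12^16 ≡ 603^2 = 363609 ≡ 231 (mod 853)
12^32 ≡ 231^2 = 53361 ≡ 475 (mod 853)
12^64 ≡ 475^2 = 225625 ≡ 433 (mod 853)
12^128 ≡ 433^2 = 187489 ≡ 682 (mod 853)
12^256 ≡ 682^2 = 465124 ≡ 239 (mod 853)
12^512 ≡ 239^2 = 57121 ≡ 823 (mod 853)
852 = 512 + 256 + 64 + 16 + 4 in binary powers of 2.
So 12^852 ≡ 823 · 239 · 433 · 231 · 264 ≡ 1 (mod 853).
Since the result is 1, base 12 gives no evidence that 853 is composite.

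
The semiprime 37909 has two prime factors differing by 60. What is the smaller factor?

Since p = q + 60, we have 37909 = q(q + 60), so q² + 60q − 37909 = 0.
Discriminant: 60² + 4·37909 = 3600 + 151636 = 155236; √155236 = 394.
q = (−60 + 394)/2 = 167, and p = q + 60 = 227.
Check: 167 · 227 = 37909.

167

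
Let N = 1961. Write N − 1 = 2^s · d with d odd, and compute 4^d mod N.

1961 − 1 = 1960 = 2^3 · 245, so d = 245.
4^1 ≡ 4 (mod 1961)
4^2 ≡ 4^2 = 16 ≡ 16 (mod 1961)
4^4 ≡ 16^2 = 256 ≡ 256 (mod 1961)
4^8 ≡ 256^2 = 65536 ≡ 823 (mod 1961)
4^16 ≡ 823^2 = 677329 ≡ 784 (mod 1961)
4^32 ≡ 784^2 = 614656 ≡ 863 (mod 1961)
4^64 ≡ 863^2 = 744769 ≡ 1550 (mod 1961)
4^128 ≡ 1550^2 = 2402500 ≡ 275 (mod 1961)
245 = 128 + 64 + 32 + 16 + 4 + 1 in binary powers of 2.
So 4^245 ≡ 275 · 1550 · 863 · 784 · 256 · 4 ≡ 1686 (mod 1961).
Squaring chain: 1686 → 1107 → 1785; never reaches −1, so base 4 is a Miller–Rabin witness that 1961 is composite.

1686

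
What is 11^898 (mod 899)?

382

11^1 ≡ 11 (mod 899)
11^2 ≡ 11^2 = 121 ≡ 121 (mod 899)
11^4 ≡ 121^2 = 14641 ≡ 257 (mod 899)
11^8 ≡ 257^2 = 66049 ≡ 422 (mod 899)
11^16 ≡ 422^2 = 178084 ≡ 82 (mod 899)
11^32 ≡ 82^2 = 6724 ≡ 431 (mod 899)
11^64 ≡ 431^2 = 185761 ≡ 567 (mod 899)
11^128 ≡ 567^2 = 321489 ≡ 546 (mod 899)
11^256 ≡ 546^2 = 298116 ≡ 547 (mod 899)
11^512 ≡ 547^2 = 299209 ≡ 741 (mod 899)
898 = 512 + 256 + 128 + 2 in binary powers of 2.
So 11^898 ≡ 741 · 547 · 546 · 121 ≡ 382 (mod 899).
Since 382 ≠ 1, base 11 is a Fermat witness: 899 is composite.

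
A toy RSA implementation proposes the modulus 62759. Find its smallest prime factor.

97

62759 is odd.
Digit sum 29, not divisible by 3.
Ends in 9: not divisible by 5.
7: 62759 = 7·8965 + 4
11: 62759 = 11·5705 + 4
13: 62759 = 13·4827 + 8
17: 62759 = 17·3691 + 12
19: 62759 = 19·3303 + 2
23: 62759 = 23·2728 + 15
29: 62759 = 29·2164 + 3
31: 62759 = 31·2024 + 15
37: 62759 = 37·1696 + 7
41: 62759 = 41·1530 + 29
43: 62759 = 43·1459 + 22
47: 62759 = 47·1335 + 14
53: 62759 = 53·1184 + 7
59: 62759 = 59·1063 + 42
61: 62759 = 61·1028 + 51
67: 62759 = 67·936 + 47
71: 62759 = 71·883 + 66
73: 62759 = 73·859 + 52
79: 62759 = 79·794 + 33
83: 62759 = 83·756 + 11
89: 62759 = 89·705 + 14
97: 62759 = 97·647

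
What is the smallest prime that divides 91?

91 is odd.
Digit sum 10, not divisible by 3.
Ends in 1: not divisible by 5.
7: 91 = 7·13

7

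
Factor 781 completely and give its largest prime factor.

71

781 = 11 · 71
71 is prime.
So 781 = 11 · 71; the largest prime factor is 71.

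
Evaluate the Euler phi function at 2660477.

Factor: 2660477 = 89 · 167 · 179.
φ(2660477) = (89−1) · (167−1) · (179−1) = 88 · 166 · 178 = 2600224.

2600224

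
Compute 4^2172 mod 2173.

1533

4^1 ≡ 4 (mod 2173)
4^2 ≡ 4^2 = 16 ≡ 16 (mod 2173)
4^4 ≡ 16^2 = 256 ≡ 256 (mod 2173)
4^8 ≡ 256^2 = 65536 ≡ 346 (mod 2173)
4^16 ≡ 346^2 = 119716 ≡ 201 (mod 2173)
4^32 ≡ 201^2 = 40401 ≡ 1287 (mod 2173)
4^64 ≡ 1287^2 = 1656369 ≡ 543 (mod 2173)
4^128 ≡ 543^2 = 294849 ≡ 1494 (mod 2173)
4^256 ≡ 1494^2 = 2232036 ≡ 365 (mod 2173)
4^512 ≡ 365^2 = 133225 ≡ 672 (mod 2173)
4^1024 ≡ 672^2 = 451584 ≡ 1773 (mod 2173)
4^2048 ≡ 1773^2 = 3143529 ≡ 1371 (mod 2173)
2172 = 2048 + 64 + 32 + 16 + 8 + 4 in binary powers of 2.
So 4^2172 ≡ 1371 · 543 · 1287 · 201 · 346 · 256 ≡ 1533 (mod 2173).
Since 1533 ≠ 1, base 4 is a Fermat witness: 2173 is composite.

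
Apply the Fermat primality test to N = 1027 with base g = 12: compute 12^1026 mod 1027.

12^1 ≡ 12 (mod 1027)
12^2 ≡ 12^2 = 144 ≡ 144 (mod 1027)
12^4 ≡ 144^2 = 20736 ≡ 196 (mod 1027)
12^8 ≡ 196^2 = 38416 ≡ 417 (mod 1027)
12^16 ≡ 417^2 = 173889 ≡ 326 (mod 1027)
12^32 ≡ 326^2 = 106276 ≡ 495 (mod 1027)
12^64 ≡ 495^2 = 245025 ≡ 599 (mod 1027)
12^128 ≡ 599^2 = 358801 ≡ 378 (mod 1027)
12^256 ≡ 378^2 = 142884 ≡ 131 (mod 1027)
12^512 ≡ 131^2 = 17161 ≡ 729 (mod 1027)
12^1024 ≡ 729^2 = 531441 ≡ 482 (mod 1027)
1026 = 1024 + 2 in binary powers of 2.
So 12^1026 ≡ 482 · 144 ≡ 599 (mod 1027).
Since 599 ≠ 1, base 12 is a Fermat witness: 1027 is composite.

599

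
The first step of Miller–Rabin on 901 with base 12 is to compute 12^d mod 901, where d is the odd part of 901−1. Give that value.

901 − 1 = 900 = 2^2 · 225, so d = 225.
12^1 ≡ 12 (mod 901)
12^2 ≡ 12^2 = 144 ≡ 144 (mod 901)
12^4 ≡ 144^2 = 20736 ≡ 13 (mod 901)
12^8 ≡ 13^2 = 169 ≡ 169 (mod 901)
12^16 ≡ 169^2 = 28561 ≡ 630 (mod 901)
12^32 ≡ 630^2 = 396900 ≡ 460 (mod 901)
12^64 ≡ 460^2 = 211600 ≡ 766 (mod 901)
12^128 ≡ 766^2 = 586756 ≡ 205 (mod 901)
225 = 128 + 64 + 32 + 1 in binary powers of 2.
So 12^225 ≡ 205 · 766 · 460 · 12 ≡ 352 (mod 901).
Squaring chain: 352 → 467; never reaches −1, so base 12 is a Miller–Rabin witness that 901 is composite.

352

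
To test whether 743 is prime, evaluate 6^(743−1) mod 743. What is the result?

1

6^1 ≡ 6 (mod 743)
6^2 ≡ 6^2 = 36 ≡ 36 (mod 743)
6^4 ≡ 36^2 = 1296 ≡ 553 (mod 743)
6^8 ≡ 553^2 = 305809 ≡ 436 (mod 743)
6^16 ≡ 436^2 = 190096 ≡ 631 (mod 743)
6^32 ≡ 631^2 = 398161 ≡ 656 (mod 743)
6^64 ≡ 656^2 = 430336 ≡ 139 (mod 743)
6^128 ≡ 139^2 = 19321 ≡ 3 (mod 743)
6^256 ≡ 3^2 = 9 ≡ 9 (mod 743)
6^512 ≡ 9^2 = 81 ≡ 81 (mod 743)
742 = 512 + 128 + 64 + 32 + 4 + 2 in binary powers of 2.
So 6^742 ≡ 81 · 3 · 139 · 656 · 553 · 36 ≡ 1 (mod 743).
Since the result is 1, base 6 gives no evidence that 743 is composite.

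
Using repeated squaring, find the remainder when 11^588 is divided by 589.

11^1 ≡ 11 (mod 589)
11^2 ≡ 11^2 = 121 ≡ 121 (mod 589)
11^4 ≡ 121^2 = 14641 ≡ 505 (mod 589)
11^8 ≡ 505^2 = 255025 ≡ 577 (mod 589)
11^16 ≡ 577^2 = 332929 ≡ 144 (mod 589)
11^32 ≡ 144^2 = 20736 ≡ 121 (mod 589)
11^64 ≡ 121^2 = 14641 ≡ 505 (mod 589)
11^128 ≡ 505^2 = 255025 ≡ 577 (mod 589)
11^256 ≡ 577^2 = 332929 ≡ 144 (mod 589)
11^512 ≡ 144^2 = 20736 ≡ 121 (mod 589)
588 = 512 + 64 + 8 + 4 in binary powers of 2.
So 11^588 ≡ 121 · 505 · 577 · 505 ≡ 343 (mod 589).
Since 343 ≠ 1, base 11 is a Fermat witness: 589 is composite.

343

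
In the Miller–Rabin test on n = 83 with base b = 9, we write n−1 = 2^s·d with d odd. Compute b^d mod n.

1

83 − 1 = 82 = 2^1 · 41, so d = 41.
9^1 ≡ 9 (mod 83)
9^2 ≡ 9^2 = 81 ≡ 81 (mod 83)
9^4 ≡ 81^2 = 6561 ≡ 4 (mod 83)
9^8 ≡ 4^2 = 16 ≡ 16 (mod 83)
9^16 ≡ 16^2 = 256 ≡ 7 (mod 83)
9^32 ≡ 7^2 = 49 ≡ 49 (mod 83)
41 = 32 + 8 + 1 in binary powers of 2.
So 9^41 ≡ 49 · 16 · 9 ≡ 1 (mod 83).
Since 9^d ≡ 1 (mod 83), base 9 does not prove 83 composite.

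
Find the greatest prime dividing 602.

602 = 2 · 301
301 = 7 · 43
43 is prime.
So 602 = 2 · 7 · 43; the largest prime factor is 43.

43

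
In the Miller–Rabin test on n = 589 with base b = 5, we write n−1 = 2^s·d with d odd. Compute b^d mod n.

589 − 1 = 588 = 2^2 · 147, so d = 147.
5^1 ≡ 5 (mod 589)
5^2 ≡ 5^2 = 25 ≡ 25 (mod 589)
5^4 ≡ 25^2 = 625 ≡ 36 (mod 589)
5^8 ≡ 36^2 = 1296 ≡ 118 (mod 589)
5^16 ≡ 118^2 = 13924 ≡ 377 (mod 589)
5^32 ≡ 377^2 = 142129 ≡ 180 (mod 589)
5^64 ≡ 180^2 = 32400 ≡ 5 (mod 589)
5^128 ≡ 5^2 = 25 ≡ 25 (mod 589)
147 = 128 + 16 + 2 + 1 in binary powers of 2.
So 5^147 ≡ 25 · 377 · 25 · 5 ≡ 125 (mod 589).
Squaring chain: 125 → 311; never reaches −1, so base 5 is a Miller–Rabin witness that 589 is composite.

125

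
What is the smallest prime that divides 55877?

71

55877 is odd.
Digit sum 32, not divisible by 3.
Ends in 7: not divisible by 5.
7: 55877 = 7·7982 + 3
11: 55877 = 11·5079 + 8
13: 55877 = 13·4298 + 3
17: 55877 = 17·3286 + 15
19: 55877 = 19·2940 + 17
23: 55877 = 23·2429 + 10
29: 55877 = 29·1926 + 23
31: 55877 = 31·1802 + 15
37: 55877 = 37·1510 + 7
41: 55877 = 41·1362 + 35
43: 55877 = 43·1299 + 20
47: 55877 = 47·1188 + 41
53: 55877 = 53·1054 + 15
59: 55877 = 59·947 + 4
61: 55877 = 61·916 + 1
67: 55877 = 67·833 + 66
71: 55877 = 71·787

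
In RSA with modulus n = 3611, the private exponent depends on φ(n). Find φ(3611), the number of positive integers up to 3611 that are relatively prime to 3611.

3432

Factor: 3611 = 23 · 157.
φ(3611) = (23−1) · (157−1) = 22 · 156 = 3432.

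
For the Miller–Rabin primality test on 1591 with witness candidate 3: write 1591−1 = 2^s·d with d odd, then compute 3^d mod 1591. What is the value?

1591 − 1 = 1590 = 2^1 · 795, so d = 795.
3^1 ≡ 3 (mod 1591)
3^2 ≡ 3^2 = 9 ≡ 9 (mod 1591)
3^4 ≡ 9^2 = 81 ≡ 81 (mod 1591)
3^8 ≡ 81^2 = 6561 ≡ 197 (mod 1591)
3^16 ≡ 197^2 = 38809 ≡ 625 (mod 1591)
3^32 ≡ 625^2 = 390625 ≡ 830 (mod 1591)
3^64 ≡ 830^2 = 688900 ≡ 1588 (mod 1591)
3^128 ≡ 1588^2 = 2521744 ≡ 9 (mod 1591)
3^256 ≡ 9^2 = 81 ≡ 81 (mod 1591)
3^512 ≡ 81^2 = 6561 ≡ 197 (mod 1591)
795 = 512 + 256 + 16 + 8 + 2 + 1 in binary powers of 2.
So 3^795 ≡ 197 · 81 · 625 · 197 · 9 · 3 ≡ 1470 (mod 1591).
Squaring chain: 1470; never reaches −1, so base 3 is a Miller–Rabin witness that 1591 is composite.

1470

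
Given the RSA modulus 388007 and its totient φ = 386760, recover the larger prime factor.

661

φ(n) = (p−1)(q−1) = n − (p+q) + 1, so p + q = 388007 − 386760 + 1 = 1248.
p and q are the roots of t² − 1248t + 388007 = 0.
Discriminant: 1248² − 4·388007 = 1557504 − 1552028 = 5476; √5476 = 74.
q = (1248 − 74)/2 = 587, p = (1248 + 74)/2 = 661.
Check: 587 · 661 = 388007.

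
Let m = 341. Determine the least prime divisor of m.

11

341 is odd.
Digit sum 8, not divisible by 3.
Ends in 1: not divisible by 5.
7: 341 = 7·48 + 5
11: 341 = 11·31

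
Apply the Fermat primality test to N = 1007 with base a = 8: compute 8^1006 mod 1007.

8^1 ≡ 8 (mod 1007)
8^2 ≡ 8^2 = 64 ≡ 64 (mod 1007)
8^4 ≡ 64^2 = 4096 ≡ 68 (mod 1007)
8^8 ≡ 68^2 = 4624 ≡ 596 (mod 1007)
8^16 ≡ 596^2 = 355216 ≡ 752 (mod 1007)
8^32 ≡ 752^2 = 565504 ≡ 577 (mod 1007)
8^64 ≡ 577^2 = 332929 ≡ 619 (mod 1007)
8^128 ≡ 619^2 = 383161 ≡ 501 (mod 1007)
8^256 ≡ 501^2 = 251001 ≡ 258 (mod 1007)
8^512 ≡ 258^2 = 66564 ≡ 102 (mod 1007)
1006 = 512 + 256 + 128 + 64 + 32 + 8 + 4 + 2 in binary powers of 2.
So 8^1006 ≡ 102 · 258 · 501 · 619 · 577 · 596 · 68 · 64 ≡ 163 (mod 1007).
Since 163 ≠ 1, base 8 is a Fermat witness: 1007 is composite.

163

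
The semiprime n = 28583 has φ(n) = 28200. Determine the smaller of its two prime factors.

φ(n) = (p−1)(q−1) = n − (p+q) + 1, so p + q = 28583 − 28200 + 1 = 384.
p and q are the roots of t² − 384t + 28583 = 0.
Discriminant: 384² − 4·28583 = 147456 − 114332 = 33124; √33124 = 182.
q = (384 − 182)/2 = 101, p = (384 + 182)/2 = 283.
Check: 101 · 283 = 28583.

101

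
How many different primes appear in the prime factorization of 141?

141 = 3 · 47
141 = 3 · 47, which has 2 distinct prime factors.

2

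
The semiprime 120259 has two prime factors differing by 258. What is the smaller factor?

Since p = q + 258, we have 120259 = q(q + 258), so q² + 258q − 120259 = 0.
Discriminant: 258² + 4·120259 = 66564 + 481036 = 547600; √547600 = 740.
q = (−258 + 740)/2 = 241, and p = q + 258 = 499.
Check: 241 · 499 = 120259.

241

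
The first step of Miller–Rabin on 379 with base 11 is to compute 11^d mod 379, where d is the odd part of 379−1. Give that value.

379 − 1 = 378 = 2^1 · 189, so d = 189.
11^1 ≡ 11 (mod 379)
11^2 ≡ 11^2 = 121 ≡ 121 (mod 379)
11^4 ≡ 121^2 = 14641 ≡ 239 (mod 379)
11^8 ≡ 239^2 = 57121 ≡ 271 (mod 379)
11^16 ≡ 271^2 = 73441 ≡ 294 (mod 379)
11^32 ≡ 294^2 = 86436 ≡ 24 (mod 379)
11^64 ≡ 24^2 = 576 ≡ 197 (mod 379)
11^128 ≡ 197^2 = 38809 ≡ 151 (mod 379)
189 = 128 + 32 + 16 + 8 + 4 + 1 in binary powers of 2.
So 11^189 ≡ 151 · 24 · 294 · 271 · 239 · 11 ≡ 378 (mod 379).
Since 11^d ≡ 378 (mod 379), base 11 does not prove 379 composite.

378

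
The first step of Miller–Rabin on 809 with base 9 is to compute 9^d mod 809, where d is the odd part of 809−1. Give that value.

809 − 1 = 808 = 2^3 · 101, so d = 101.
9^1 ≡ 9 (mod 809)
9^2 ≡ 9^2 = 81 ≡ 81 (mod 809)
9^4 ≡ 81^2 = 6561 ≡ 89 (mod 809)
9^8 ≡ 89^2 = 7921 ≡ 640 (mod 809)
9^16 ≡ 640^2 = 409600 ≡ 246 (mod 809)
9^32 ≡ 246^2 = 60516 ≡ 650 (mod 809)
9^64 ≡ 650^2 = 422500 ≡ 202 (mod 809)
101 = 64 + 32 + 4 + 1 in binary powers of 2.
So 9^101 ≡ 202 · 650 · 89 · 9 ≡ 491 (mod 809).
Squaring chain: 491 → 808 → 1; reaches −1, so base 9 does not prove 809 composite.

491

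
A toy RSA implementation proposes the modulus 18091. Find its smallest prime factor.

18091 is odd.
Digit sum 19, not divisible by 3.
Ends in 1: not divisible by 5.
7: 18091 = 7·2584 + 3
11: 18091 = 11·1644 + 7
13: 18091 = 13·1391 + 8
17: 18091 = 17·1064 + 3
19: 18091 = 19·952 + 3
23: 18091 = 23·786 + 13
29: 18091 = 29·623 + 24
31: 18091 = 31·583 + 18
37: 18091 = 37·488 + 35
41: 18091 = 41·441 + 10
43: 18091 = 43·420 + 31
47: 18091 = 47·384 + 43
53: 18091 = 53·341 + 18
59: 18091 = 59·306 + 37
61: 18091 = 61·296 + 35
67: 18091 = 67·270 + 1
71: 18091 = 71·254 + 57
73: 18091 = 73·247 + 60
79: 18091 = 79·229

79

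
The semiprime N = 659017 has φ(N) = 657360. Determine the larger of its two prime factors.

997

φ(n) = (p−1)(q−1) = n − (p+q) + 1, so p + q = 659017 − 657360 + 1 = 1658.
p and q are the roots of t² − 1658t + 659017 = 0.
Discriminant: 1658² − 4·659017 = 2748964 − 2636068 = 112896; √112896 = 336.
q = (1658 − 336)/2 = 661, p = (1658 + 336)/2 = 997.
Check: 661 · 997 = 659017.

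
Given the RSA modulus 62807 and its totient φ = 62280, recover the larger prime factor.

φ(n) = (p−1)(q−1) = n − (p+q) + 1, so p + q = 62807 − 62280 + 1 = 528.
p and q are the roots of t² − 528t + 62807 = 0.
Discriminant: 528² − 4·62807 = 278784 − 251228 = 27556; √27556 = 166.
q = (528 − 166)/2 = 181, p = (528 + 166)/2 = 347.
Check: 181 · 347 = 62807.

347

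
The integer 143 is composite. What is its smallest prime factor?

143 is odd.
Digit sum 8, not divisible by 3.
Ends in 3: not divisible by 5.
7: 143 = 7·20 + 3
11: 143 = 11·13

11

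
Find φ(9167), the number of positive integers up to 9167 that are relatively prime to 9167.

8976

Factor: 9167 = 89 · 103.
φ(9167) = (89−1) · (103−1) = 88 · 102 = 8976.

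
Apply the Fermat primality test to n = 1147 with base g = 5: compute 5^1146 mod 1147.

249

5^1 ≡ 5 (mod 1147)
5^2 ≡ 5^2 = 25 ≡ 25 (mod 1147)
5^4 ≡ 25^2 = 625 ≡ 625 (mod 1147)
5^8 ≡ 625^2 = 390625 ≡ 645 (mod 1147)
5^16 ≡ 645^2 = 416025 ≡ 811 (mod 1147)
5^32 ≡ 811^2 = 657721 ≡ 490 (mod 1147)
5^64 ≡ 490^2 = 240100 ≡ 377 (mod 1147)
5^128 ≡ 377^2 = 142129 ≡ 1048 (mod 1147)
5^256 ≡ 1048^2 = 1098304 ≡ 625 (mod 1147)
5^512 ≡ 625^2 = 390625 ≡ 645 (mod 1147)
5^1024 ≡ 645^2 = 416025 ≡ 811 (mod 1147)
1146 = 1024 + 64 + 32 + 16 + 8 + 2 in binary powers of 2.
So 5^1146 ≡ 811 · 377 · 490 · 811 · 645 · 25 ≡ 249 (mod 1147).
Since 249 ≠ 1, base 5 is a Fermat witness: 1147 is composite.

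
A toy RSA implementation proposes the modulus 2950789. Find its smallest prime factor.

43

2950789 is odd.
Digit sum 40, not divisible by 3.
Ends in 9: not divisible by 5.
7: 2950789 = 7·421541 + 2
11: 2950789 = 11·268253 + 6
13: 2950789 = 13·226983 + 10
17: 2950789 = 17·173575 + 14
19: 2950789 = 19·155304 + 13
23: 2950789 = 23·128295 + 4
29: 2950789 = 29·101751 + 10
31: 2950789 = 31·95186 + 23
37: 2950789 = 37·79751 + 2
41: 2950789 = 41·71970 + 19
43: 2950789 = 43·68623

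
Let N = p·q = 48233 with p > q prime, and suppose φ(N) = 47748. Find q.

φ(n) = (p−1)(q−1) = n − (p+q) + 1, so p + q = 48233 − 47748 + 1 = 486.
p and q are the roots of t² − 486t + 48233 = 0.
Discriminant: 486² − 4·48233 = 236196 − 192932 = 43264; √43264 = 208.
q = (486 − 208)/2 = 139, p = (486 + 208)/2 = 347.
Check: 139 · 347 = 48233.

139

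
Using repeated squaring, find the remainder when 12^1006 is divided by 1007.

938

12^1 ≡ 12 (mod 1007)
12^2 ≡ 12^2 = 144 ≡ 144 (mod 1007)
12^4 ≡ 144^2 = 20736 ≡ 596 (mod 1007)
12^8 ≡ 596^2 = 355216 ≡ 752 (mod 1007)
12^16 ≡ 752^2 = 565504 ≡ 577 (mod 1007)
12^32 ≡ 577^2 = 332929 ≡ 619 (mod 1007)
12^64 ≡ 619^2 = 383161 ≡ 501 (mod 1007)
12^128 ≡ 501^2 = 251001 ≡ 258 (mod 1007)
12^256 ≡ 258^2 = 66564 ≡ 102 (mod 1007)
12^512 ≡ 102^2 = 10404 ≡ 334 (mod 1007)
1006 = 512 + 256 + 128 + 64 + 32 + 8 + 4 + 2 in binary powers of 2.
So 12^1006 ≡ 334 · 102 · 258 · 501 · 619 · 752 · 596 · 144 ≡ 938 (mod 1007).
Since 938 ≠ 1, base 12 is a Fermat witness: 1007 is composite.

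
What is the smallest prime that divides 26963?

59

26963 is odd.
Digit sum 26, not divisible by 3.
Ends in 3: not divisible by 5.
7: 26963 = 7·3851 + 6
11: 26963 = 11·2451 + 2
13: 26963 = 13·2074 + 1
17: 26963 = 17·1586 + 1
19: 26963 = 19·1419 + 2
23: 26963 = 23·1172 + 7
29: 26963 = 29·929 + 22
31: 26963 = 31·869 + 24
37: 26963 = 37·728 + 27
41: 26963 = 41·657 + 26
43: 26963 = 43·627 + 2
47: 26963 = 47·573 + 32
53: 26963 = 53·508 + 39
59: 26963 = 59·457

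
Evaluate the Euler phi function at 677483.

Factor: 677483 = 19 · 181 · 197.
φ(677483) = (19−1) · (181−1) · (197−1) = 18 · 180 · 196 = 635040.

635040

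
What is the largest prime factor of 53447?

53447 = 19 · 2813
2813 = 29 · 97
97 is prime.
So 53447 = 19 · 29 · 97; the largest prime factor is 97.

97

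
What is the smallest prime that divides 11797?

11797 is odd.
Digit sum 25, not divisible by 3.
Ends in 7: not divisible by 5.
7: 11797 = 7·1685 + 2
11: 11797 = 11·1072 + 5
13: 11797 = 13·907 + 6
17: 11797 = 17·693 + 16
19: 11797 = 19·620 + 17
23: 11797 = 23·512 + 21
29: 11797 = 29·406 + 23
31: 11797 = 31·380 + 17
37: 11797 = 37·318 + 31
41: 11797 = 41·287 + 30
43: 11797 = 43·274 + 15
47: 11797 = 47·251

47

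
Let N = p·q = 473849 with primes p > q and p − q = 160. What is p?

773

Since p = q + 160, we have 473849 = q(q + 160), so q² + 160q − 473849 = 0.
Discriminant: 160² + 4·473849 = 25600 + 1895396 = 1920996; √1920996 = 1386.
q = (−160 + 1386)/2 = 613, and p = q + 160 = 773.
Check: 613 · 773 = 473849.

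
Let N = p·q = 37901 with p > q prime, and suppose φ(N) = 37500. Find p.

251

φ(n) = (p−1)(q−1) = n − (p+q) + 1, so p + q = 37901 − 37500 + 1 = 402.
p and q are the roots of t² − 402t + 37901 = 0.
Discriminant: 402² − 4·37901 = 161604 − 151604 = 10000; √10000 = 100.
q = (402 − 100)/2 = 151, p = (402 + 100)/2 = 251.
Check: 151 · 251 = 37901.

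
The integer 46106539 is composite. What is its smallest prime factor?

89

46106539 is odd.
Digit sum 34, not divisible by 3.
Ends in 9: not divisible by 5.
7: 46106539 = 7·6586648 + 3
11: 46106539 = 11·4191503 + 6
13: 46106539 = 13·3546656 + 11
17: 46106539 = 17·2712149 + 6
19: 46106539 = 19·2426659 + 18
23: 46106539 = 23·2004632 + 3
29: 46106539 = 29·1589880 + 19
31: 46106539 = 31·1487307 + 22
37: 46106539 = 37·1246122 + 25
41: 46106539 = 41·1124549 + 30
43: 46106539 = 43·1072245 + 4
47: 46106539 = 47·980990 + 9
53: 46106539 = 53·869934 + 37
59: 46106539 = 59·781466 + 45
61: 46106539 = 61·755844 + 55
67: 46106539 = 67·688157 + 20
71: 46106539 = 71·649387 + 62
73: 46106539 = 73·631596 + 31
79: 46106539 = 79·583627 + 6
83: 46106539 = 83·555500 + 39
89: 46106539 = 89·518051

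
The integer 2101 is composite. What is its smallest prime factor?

2101 is odd.
Digit sum 4, not divisible by 3.
Ends in 1: not divisible by 5.
7: 2101 = 7·300 + 1
11: 2101 = 11·191

11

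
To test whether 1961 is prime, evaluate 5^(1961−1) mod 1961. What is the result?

367

5^1 ≡ 5 (mod 1961)
5^2 ≡ 5^2 = 25 ≡ 25 (mod 1961)
5^4 ≡ 25^2 = 625 ≡ 625 (mod 1961)
5^8 ≡ 625^2 = 390625 ≡ 386 (mod 1961)
5^16 ≡ 386^2 = 148996 ≡ 1921 (mod 1961)
5^32 ≡ 1921^2 = 3690241 ≡ 1600 (mod 1961)
5^64 ≡ 1600^2 = 2560000 ≡ 895 (mod 1961)
5^128 ≡ 895^2 = 801025 ≡ 937 (mod 1961)
5^256 ≡ 937^2 = 877969 ≡ 1402 (mod 1961)
5^512 ≡ 1402^2 = 1965604 ≡ 682 (mod 1961)
5^1024 ≡ 682^2 = 465124 ≡ 367 (mod 1961)
1960 = 1024 + 512 + 256 + 128 + 32 + 8 in binary powers of 2.
So 5^1960 ≡ 367 · 682 · 1402 · 937 · 1600 · 386 ≡ 367 (mod 1961).
Since 367 ≠ 1, base 5 is a Fermat witness: 1961 is composite.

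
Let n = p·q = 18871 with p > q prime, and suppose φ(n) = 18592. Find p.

167

φ(n) = (p−1)(q−1) = n − (p+q) + 1, so p + q = 18871 − 18592 + 1 = 280.
p and q are the roots of t² − 280t + 18871 = 0.
Discriminant: 280² − 4·18871 = 78400 − 75484 = 2916; √2916 = 54.
q = (280 − 54)/2 = 113, p = (280 + 54)/2 = 167.
Check: 113 · 167 = 18871.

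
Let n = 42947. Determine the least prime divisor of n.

67

42947 is odd.
Digit sum 26, not divisible by 3.
Ends in 7: not divisible by 5.
7: 42947 = 7·6135 + 2
11: 42947 = 11·3904 + 3
13: 42947 = 13·3303 + 8
17: 42947 = 17·2526 + 5
19: 42947 = 19·2260 + 7
23: 42947 = 23·1867 + 6
29: 42947 = 29·1480 + 27
31: 42947 = 31·1385 + 12
37: 42947 = 37·1160 + 27
41: 42947 = 41·1047 + 20
43: 42947 = 43·998 + 33
47: 42947 = 47·913 + 36
53: 42947 = 53·810 + 17
59: 42947 = 59·727 + 54
61: 42947 = 61·704 + 3
67: 42947 = 67·641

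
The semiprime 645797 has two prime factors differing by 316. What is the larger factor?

Since p = q + 316, we have 645797 = q(q + 316), so q² + 316q − 645797 = 0.
Discriminant: 316² + 4·645797 = 99856 + 2583188 = 2683044; √2683044 = 1638.
q = (−316 + 1638)/2 = 661, and p = q + 316 = 977.
Check: 661 · 977 = 645797.

977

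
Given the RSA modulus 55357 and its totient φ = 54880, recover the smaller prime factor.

φ(n) = (p−1)(q−1) = n − (p+q) + 1, so p + q = 55357 − 54880 + 1 = 478.
p and q are the roots of t² − 478t + 55357 = 0.
Discriminant: 478² − 4·55357 = 228484 − 221428 = 7056; √7056 = 84.
q = (478 − 84)/2 = 197, p = (478 + 84)/2 = 281.
Check: 197 · 281 = 55357.

197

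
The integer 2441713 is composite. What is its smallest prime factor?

29

2441713 is odd.
Digit sum 22, not divisible by 3.
Ends in 3: not divisible by 5.
7: 2441713 = 7·348816 + 1
11: 2441713 = 11·221973 + 10
13: 2441713 = 13·187824 + 1
17: 2441713 = 17·143630 + 3
19: 2441713 = 19·128511 + 4
23: 2441713 = 23·106161 + 10
29: 2441713 = 29·84197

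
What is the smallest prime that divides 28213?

28213 is odd.
Digit sum 16, not divisible by 3.
Ends in 3: not divisible by 5.
7: 28213 = 7·4030 + 3
11: 28213 = 11·2564 + 9
13: 28213 = 13·2170 + 3
17: 28213 = 17·1659 + 10
19: 28213 = 19·1484 + 17
23: 28213 = 23·1226 + 15
29: 28213 = 29·972 + 25
31: 28213 = 31·910 + 3
37: 28213 = 37·762 + 19
41: 28213 = 41·688 + 5
43: 28213 = 43·656 + 5
47: 28213 = 47·600 + 13
53: 28213 = 53·532 + 17
59: 28213 = 59·478 + 11
61: 28213 = 61·462 + 31
67: 28213 = 67·421 + 6
71: 28213 = 71·397 + 26
73: 28213 = 73·386 + 35
79: 28213 = 79·357 + 10
83: 28213 = 83·339 + 76
89: 28213 = 89·317

89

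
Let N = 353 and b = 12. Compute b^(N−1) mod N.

12^1 ≡ 12 (mod 353)
12^2 ≡ 12^2 = 144 ≡ 144 (mod 353)
12^4 ≡ 144^2 = 20736 ≡ 262 (mod 353)
12^8 ≡ 262^2 = 68644 ≡ 162 (mod 353)
12^16 ≡ 162^2 = 26244 ≡ 122 (mod 353)
12^32 ≡ 122^2 = 14884 ≡ 58 (mod 353)
12^64 ≡ 58^2 = 3364 ≡ 187 (mod 353)
12^128 ≡ 187^2 = 34969 ≡ 22 (mod 353)
12^256 ≡ 22^2 = 484 ≡ 131 (mod 353)
352 = 256 + 64 + 32 in binary powers of 2.
So 12^352 ≡ 131 · 187 · 58 ≡ 1 (mod 353).
Since the result is 1, base 12 gives no evidence that 353 is composite.

1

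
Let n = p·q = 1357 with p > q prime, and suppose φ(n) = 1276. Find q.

23

φ(n) = (p−1)(q−1) = n − (p+q) + 1, so p + q = 1357 − 1276 + 1 = 82.
p and q are the roots of t² − 82t + 1357 = 0.
Discriminant: 82² − 4·1357 = 6724 − 5428 = 1296; √1296 = 36.
q = (82 − 36)/2 = 23, p = (82 + 36)/2 = 59.
Check: 23 · 59 = 1357.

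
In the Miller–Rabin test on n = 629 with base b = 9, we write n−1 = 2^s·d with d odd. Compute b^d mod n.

382

629 − 1 = 628 = 2^2 · 157, so d = 157.
9^1 ≡ 9 (mod 629)
9^2 ≡ 9^2 = 81 ≡ 81 (mod 629)
9^4 ≡ 81^2 = 6561 ≡ 271 (mod 629)
9^8 ≡ 271^2 = 73441 ≡ 477 (mod 629)
9^16 ≡ 477^2 = 227529 ≡ 460 (mod 629)
9^32 ≡ 460^2 = 211600 ≡ 256 (mod 629)
9^64 ≡ 256^2 = 65536 ≡ 120 (mod 629)
9^128 ≡ 120^2 = 14400 ≡ 562 (mod 629)
157 = 128 + 16 + 8 + 4 + 1 in binary powers of 2.
So 9^157 ≡ 562 · 460 · 477 · 271 · 9 ≡ 382 (mod 629).
Squaring chain: 382 → 625; never reaches −1, so base 9 is a Miller–Rabin witness that 629 is composite.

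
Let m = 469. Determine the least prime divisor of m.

7

469 is odd.
Digit sum 19, not divisible by 3.
Ends in 9: not divisible by 5.
7: 469 = 7·67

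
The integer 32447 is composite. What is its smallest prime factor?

32447 is odd.
Digit sum 20, not divisible by 3.
Ends in 7: not divisible by 5.
7: 32447 = 7·4635 + 2
11: 32447 = 11·2949 + 8
13: 32447 = 13·2495 + 12
17: 32447 = 17·1908 + 11
19: 32447 = 19·1707 + 14
23: 32447 = 23·1410 + 17
29: 32447 = 29·1118 + 25
31: 32447 = 31·1046 + 21
37: 32447 = 37·876 + 35
41: 32447 = 41·791 + 16
43: 32447 = 43·754 + 25
47: 32447 = 47·690 + 17
53: 32447 = 53·612 + 11
59: 32447 = 59·549 + 56
61: 32447 = 61·531 + 56
67: 32447 = 67·484 + 19
71: 32447 = 71·457

71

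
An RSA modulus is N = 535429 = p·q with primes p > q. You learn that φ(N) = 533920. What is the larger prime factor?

941

φ(n) = (p−1)(q−1) = n − (p+q) + 1, so p + q = 535429 − 533920 + 1 = 1510.
p and q are the roots of t² − 1510t + 535429 = 0.
Discriminant: 1510² − 4·535429 = 2280100 − 2141716 = 138384; √138384 = 372.
q = (1510 − 372)/2 = 569, p = (1510 + 372)/2 = 941.
Check: 569 · 941 = 535429.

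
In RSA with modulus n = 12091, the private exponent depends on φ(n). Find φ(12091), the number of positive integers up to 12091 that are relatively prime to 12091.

Factor: 12091 = 107 · 113.
φ(12091) = (107−1) · (113−1) = 106 · 112 = 11872.

11872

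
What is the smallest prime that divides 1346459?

1346459 is odd.
Digit sum 32, not divisible by 3.
Ends in 9: not divisible by 5.
7: 1346459 = 7·192351 + 2
11: 1346459 = 11·122405 + 4
13: 1346459 = 13·103573 + 10
17: 1346459 = 17·79203 + 8
19: 1346459 = 19·70866 + 5
23: 1346459 = 23·58541 + 16
29: 1346459 = 29·46429 + 18
31: 1346459 = 31·43434 + 5
37: 1346459 = 37·36390 + 29
41: 1346459 = 41·32840 + 19
43: 1346459 = 43·31313

43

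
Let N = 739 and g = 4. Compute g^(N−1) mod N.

4^1 ≡ 4 (mod 739)
4^2 ≡ 4^2 = 16 ≡ 16 (mod 739)
4^4 ≡ 16^2 = 256 ≡ 256 (mod 739)
4^8 ≡ 256^2 = 65536 ≡ 504 (mod 739)
4^16 ≡ 504^2 = 254016 ≡ 539 (mod 739)
4^32 ≡ 539^2 = 290521 ≡ 94 (mod 739)
4^64 ≡ 94^2 = 8836 ≡ 707 (mod 739)
4^128 ≡ 707^2 = 499849 ≡ 285 (mod 739)
4^256 ≡ 285^2 = 81225 ≡ 674 (mod 739)
4^512 ≡ 674^2 = 454276 ≡ 530 (mod 739)
738 = 512 + 128 + 64 + 32 + 2 in binary powers of 2.
So 4^738 ≡ 530 · 285 · 707 · 94 · 16 ≡ 1 (mod 739).
Since the result is 1, base 4 gives no evidence that 739 is composite.

1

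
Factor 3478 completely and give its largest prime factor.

47

3478 = 2 · 1739
1739 = 37 · 47
47 is prime.
So 3478 = 2 · 37 · 47; the largest prime factor is 47.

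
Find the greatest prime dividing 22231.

47

22231 = 11 · 2021
2021 = 43 · 47
47 is prime.
So 22231 = 11 · 43 · 47; the largest prime factor is 47.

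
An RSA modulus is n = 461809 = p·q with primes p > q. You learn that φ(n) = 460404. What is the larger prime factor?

883

φ(n) = (p−1)(q−1) = n − (p+q) + 1, so p + q = 461809 − 460404 + 1 = 1406.
p and q are the roots of t² − 1406t + 461809 = 0.
Discriminant: 1406² − 4·461809 = 1976836 − 1847236 = 129600; √129600 = 360.
q = (1406 − 360)/2 = 523, p = (1406 + 360)/2 = 883.
Check: 523 · 883 = 461809.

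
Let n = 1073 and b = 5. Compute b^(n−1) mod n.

488

5^1 ≡ 5 (mod 1073)
5^2 ≡ 5^2 = 25 ≡ 25 (mod 1073)
5^4 ≡ 25^2 = 625 ≡ 625 (mod 1073)
5^8 ≡ 625^2 = 390625 ≡ 53 (mod 1073)
5^16 ≡ 53^2 = 2809 ≡ 663 (mod 1073)
5^32 ≡ 663^2 = 439569 ≡ 712 (mod 1073)
5^64 ≡ 712^2 = 506944 ≡ 488 (mod 1073)
5^128 ≡ 488^2 = 238144 ≡ 1011 (mod 1073)
5^256 ≡ 1011^2 = 1022121 ≡ 625 (mod 1073)
5^512 ≡ 625^2 = 390625 ≡ 53 (mod 1073)
5^1024 ≡ 53^2 = 2809 ≡ 663 (mod 1073)
1072 = 1024 + 32 + 16 in binary powers of 2.
So 5^1072 ≡ 663 · 712 · 663 ≡ 488 (mod 1073).
Since 488 ≠ 1, base 5 is a Fermat witness: 1073 is composite.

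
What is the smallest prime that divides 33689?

59

33689 is odd.
Digit sum 29, not divisible by 3.
Ends in 9: not divisible by 5.
7: 33689 = 7·4812 + 5
11: 33689 = 11·3062 + 7
13: 33689 = 13·2591 + 6
17: 33689 = 17·1981 + 12
19: 33689 = 19·1773 + 2
23: 33689 = 23·1464 + 17
29: 33689 = 29·1161 + 20
31: 33689 = 31·1086 + 23
37: 33689 = 37·910 + 19
41: 33689 = 41·821 + 28
43: 33689 = 43·783 + 20
47: 33689 = 47·716 + 37
53: 33689 = 53·635 + 34
59: 33689 = 59·571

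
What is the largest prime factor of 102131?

102131 = 41 · 2491
2491 = 47 · 53
53 is prime.
So 102131 = 41 · 47 · 53; the largest prime factor is 53.

53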